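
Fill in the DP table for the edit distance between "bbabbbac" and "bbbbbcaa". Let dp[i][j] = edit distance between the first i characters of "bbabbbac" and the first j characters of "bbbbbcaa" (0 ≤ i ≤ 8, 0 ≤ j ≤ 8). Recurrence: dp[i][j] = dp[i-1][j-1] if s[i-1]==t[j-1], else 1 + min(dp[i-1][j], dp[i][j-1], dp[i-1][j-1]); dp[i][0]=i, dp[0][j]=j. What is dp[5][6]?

2

   ''  b  b  b  b  b  c  a  a
''  0  1  2  3  4  5  6  7  8
 b  1  0  1  2  3  4  5  6  7
 b  2  1  0  1  2  3  4  5  6
 a  3  2  1  1  2  3  4  4  5
 b  4  3  2  1  1  2  3  4  5
 b  5  4  3  2  1  1  2  3  4
 b  6  5  4  3  2  1  2  3  4
 a  7  6  5  4  3  2  2  2  3
 c  8  7  6  5  4  3  2  3  3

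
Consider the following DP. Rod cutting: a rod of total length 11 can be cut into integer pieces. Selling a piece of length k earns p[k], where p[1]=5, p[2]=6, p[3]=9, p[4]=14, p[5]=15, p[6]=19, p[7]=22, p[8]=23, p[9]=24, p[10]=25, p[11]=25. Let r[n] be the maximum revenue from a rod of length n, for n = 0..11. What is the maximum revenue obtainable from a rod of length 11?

   n    0    1    2    3    4    5    6    7    8    9   10   11
r[n]    0    5   10   15   20   25   30   35   40   45   50   55

55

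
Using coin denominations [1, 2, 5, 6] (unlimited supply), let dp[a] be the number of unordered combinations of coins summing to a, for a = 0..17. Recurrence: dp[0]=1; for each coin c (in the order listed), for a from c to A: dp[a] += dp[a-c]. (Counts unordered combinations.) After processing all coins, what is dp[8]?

after  coin     0     1     2     3     4     5     6     7     8     9    10    11    12    13    14    15    16    17
          1     1     1     1     1     1     1     1     1     1     1     1     1     1     1     1     1     1     1
          2     1     1     2     2     3     3     4     4     5     5     6     6     7     7     8     8     9     9
          5     1     1     2     2     3     4     5     6     7     8    10    11    13    14    16    18    20    22
          6     1     1     2     2     3     4     6     7     9    10    13    15    19    21    25    28    33    37

9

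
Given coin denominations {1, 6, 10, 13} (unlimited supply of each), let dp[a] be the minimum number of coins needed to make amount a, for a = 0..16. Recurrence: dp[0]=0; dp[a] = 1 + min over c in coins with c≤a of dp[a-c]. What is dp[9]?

4

 a  0  1  2  3  4  5  6  7  8  9 10 11 12 13 14 15 16
dp  0  1  2  3  4  5  1  2  3  4  1  2  2  1  2  3  2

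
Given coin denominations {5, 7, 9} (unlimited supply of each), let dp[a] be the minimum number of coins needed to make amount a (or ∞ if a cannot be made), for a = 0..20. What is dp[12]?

 a  0  1  2  3  4  5  6  7  8  9 10 11 12 13 14 15 16 17 18 19 20
dp  0  -  -  -  -  1  -  1  -  1  2  -  2  -  2  3  2  3  2  3  4
(- denotes ∞ / unreachable)

2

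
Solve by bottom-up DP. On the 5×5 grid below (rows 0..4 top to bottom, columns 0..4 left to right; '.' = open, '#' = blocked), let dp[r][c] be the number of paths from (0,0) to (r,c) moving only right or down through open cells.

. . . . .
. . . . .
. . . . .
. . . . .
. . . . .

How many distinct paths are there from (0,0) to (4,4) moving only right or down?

r\c   0   1   2   3   4
  0   1   1   1   1   1
  1   1   2   3   4   5
  2   1   3   6  10  15
  3   1   4  10  20  35
  4   1   5  15  35  70

70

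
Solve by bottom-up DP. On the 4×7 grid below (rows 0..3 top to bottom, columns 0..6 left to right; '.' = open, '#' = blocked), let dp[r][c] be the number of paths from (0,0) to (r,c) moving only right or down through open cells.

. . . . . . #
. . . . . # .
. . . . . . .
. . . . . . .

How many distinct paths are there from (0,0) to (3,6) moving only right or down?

r\c   0   1   2   3   4   5   6
  0   1   1   1   1   1   1   0
  1   1   2   3   4   5   0   0
  2   1   3   6  10  15  15  15
  3   1   4  10  20  35  50  65

65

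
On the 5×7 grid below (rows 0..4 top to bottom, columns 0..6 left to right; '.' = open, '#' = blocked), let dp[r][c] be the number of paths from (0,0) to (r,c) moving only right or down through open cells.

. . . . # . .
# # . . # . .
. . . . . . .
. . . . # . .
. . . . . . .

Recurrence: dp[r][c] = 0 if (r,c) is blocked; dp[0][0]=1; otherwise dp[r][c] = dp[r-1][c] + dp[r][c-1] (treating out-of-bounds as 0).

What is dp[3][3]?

4

r\c   0   1   2   3   4   5   6
  0   1   1   1   1   0   0   0
  1   0   0   1   2   0   0   0
  2   0   0   1   3   3   3   3
  3   0   0   1   4   0   3   6
  4   0   0   1   5   5   8  14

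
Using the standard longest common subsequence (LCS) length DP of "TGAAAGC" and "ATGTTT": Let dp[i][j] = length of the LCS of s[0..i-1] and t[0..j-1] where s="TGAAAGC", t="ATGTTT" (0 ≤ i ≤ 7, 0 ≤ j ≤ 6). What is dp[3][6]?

   ''  A  T  G  T  T  T
''  0  0  0  0  0  0  0
 T  0  0  1  1  1  1  1
 G  0  0  1  2  2  2  2
 A  0  1  1  2  2  2  2
 A  0  1  1  2  2  2  2
 A  0  1  1  2  2  2  2
 G  0  1  1  2  2  2  2
 C  0  1  1  2  2  2  2

2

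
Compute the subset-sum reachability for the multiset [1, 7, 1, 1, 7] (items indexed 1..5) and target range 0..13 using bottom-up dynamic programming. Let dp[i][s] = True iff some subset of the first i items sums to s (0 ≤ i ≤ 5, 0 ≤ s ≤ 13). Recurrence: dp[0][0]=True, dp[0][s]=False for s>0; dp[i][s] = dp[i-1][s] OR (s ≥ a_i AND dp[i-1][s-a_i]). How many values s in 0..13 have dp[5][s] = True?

8

i\s   0   1   2   3   4   5   6   7   8   9  10  11  12  13
  0   T   F   F   F   F   F   F   F   F   F   F   F   F   F
  1   T   T   F   F   F   F   F   F   F   F   F   F   F   F
  2   T   T   F   F   F   F   F   T   T   F   F   F   F   F
  3   T   T   T   F   F   F   F   T   T   T   F   F   F   F
  4   T   T   T   T   F   F   F   T   T   T   T   F   F   F
  5   T   T   T   T   F   F   F   T   T   T   T   F   F   F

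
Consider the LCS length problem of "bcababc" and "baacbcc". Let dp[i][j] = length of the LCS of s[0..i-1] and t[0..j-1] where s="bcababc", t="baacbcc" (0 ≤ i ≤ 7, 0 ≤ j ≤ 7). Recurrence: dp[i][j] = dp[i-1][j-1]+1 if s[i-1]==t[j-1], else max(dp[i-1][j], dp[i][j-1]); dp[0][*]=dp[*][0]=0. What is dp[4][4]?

   ''  b  a  a  c  b  c  c
''  0  0  0  0  0  0  0  0
 b  0  1  1  1  1  1  1  1
 c  0  1  1  1  2  2  2  2
 a  0  1  2  2  2  2  2  2
 b  0  1  2  2  2  3  3  3
 a  0  1  2  3  3  3  3  3
 b  0  1  2  3  3  4  4  4
 c  0  1  2  3  4  4  5  5

2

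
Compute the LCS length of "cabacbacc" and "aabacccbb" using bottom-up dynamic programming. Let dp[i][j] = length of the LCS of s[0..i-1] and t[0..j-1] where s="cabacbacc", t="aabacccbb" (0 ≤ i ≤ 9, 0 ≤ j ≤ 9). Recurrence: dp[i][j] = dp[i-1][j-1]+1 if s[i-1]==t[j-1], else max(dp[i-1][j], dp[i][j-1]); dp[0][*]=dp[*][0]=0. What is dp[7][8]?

   ''  a  a  b  a  c  c  c  b  b
''  0  0  0  0  0  0  0  0  0  0
 c  0  0  0  0  0  1  1  1  1  1
 a  0  1  1  1  1  1  1  1  1  1
 b  0  1  1  2  2  2  2  2  2  2
 a  0  1  2  2  3  3  3  3  3  3
 c  0  1  2  2  3  4  4  4  4  4
 b  0  1  2  3  3  4  4  4  5  5
 a  0  1  2  3  4  4  4  4  5  5
 c  0  1  2  3  4  5  5  5  5  5
 c  0  1  2  3  4  5  6  6  6  6

5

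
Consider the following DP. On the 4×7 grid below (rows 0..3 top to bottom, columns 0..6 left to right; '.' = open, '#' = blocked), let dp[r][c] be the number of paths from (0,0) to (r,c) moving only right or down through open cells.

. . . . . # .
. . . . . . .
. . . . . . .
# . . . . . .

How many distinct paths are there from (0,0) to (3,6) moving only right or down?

79

r\c   0   1   2   3   4   5   6
  0   1   1   1   1   1   0   0
  1   1   2   3   4   5   5   5
  2   1   3   6  10  15  20  25
  3   0   3   9  19  34  54  79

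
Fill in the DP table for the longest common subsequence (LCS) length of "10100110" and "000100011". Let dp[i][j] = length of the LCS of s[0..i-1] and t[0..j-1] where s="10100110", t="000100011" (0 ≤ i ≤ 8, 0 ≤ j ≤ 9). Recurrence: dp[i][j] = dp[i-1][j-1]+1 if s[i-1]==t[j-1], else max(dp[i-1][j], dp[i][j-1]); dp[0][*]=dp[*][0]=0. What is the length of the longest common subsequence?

6

   ''  0  0  0  1  0  0  0  1  1
''  0  0  0  0  0  0  0  0  0  0
 1  0  0  0  0  1  1  1  1  1  1
 0  0  1  1  1  1  2  2  2  2  2
 1  0  1  1  1  2  2  2  2  3  3
 0  0  1  2  2  2  3  3  3  3  3
 0  0  1  2  3  3  3  4  4  4  4
 1  0  1  2  3  4  4  4  4  5  5
 1  0  1  2  3  4  4  4  4  5  6
 0  0  1  2  3  4  5  5  5  5  6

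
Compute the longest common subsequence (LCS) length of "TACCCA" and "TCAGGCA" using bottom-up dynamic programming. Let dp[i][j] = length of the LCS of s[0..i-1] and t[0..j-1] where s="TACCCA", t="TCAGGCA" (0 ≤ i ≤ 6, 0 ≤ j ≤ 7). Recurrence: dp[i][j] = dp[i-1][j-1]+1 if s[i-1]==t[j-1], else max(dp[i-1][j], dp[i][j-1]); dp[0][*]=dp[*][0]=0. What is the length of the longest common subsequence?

   ''  T  C  A  G  G  C  A
''  0  0  0  0  0  0  0  0
 T  0  1  1  1  1  1  1  1
 A  0  1  1  2  2  2  2  2
 C  0  1  2  2  2  2  3  3
 C  0  1  2  2  2  2  3  3
 C  0  1  2  2  2  2  3  3
 A  0  1  2  3  3  3  3  4

4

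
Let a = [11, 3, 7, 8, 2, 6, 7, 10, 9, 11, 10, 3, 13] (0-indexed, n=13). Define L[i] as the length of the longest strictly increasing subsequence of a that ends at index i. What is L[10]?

   i    0    1    2    3    4    5    6    7    8    9   10   11   12
a[i]   11    3    7    8    2    6    7   10    9   11   10    3   13
L[i]    1    1    2    3    1    2    3    4    4    5    5    2    6

5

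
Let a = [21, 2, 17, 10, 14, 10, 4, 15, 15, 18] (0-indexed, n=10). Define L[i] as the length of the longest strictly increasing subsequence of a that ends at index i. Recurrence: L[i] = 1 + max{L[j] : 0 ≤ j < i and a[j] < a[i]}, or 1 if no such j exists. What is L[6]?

2

   i    0    1    2    3    4    5    6    7    8    9
a[i]   21    2   17   10   14   10    4   15   15   18
L[i]    1    1    2    2    3    2    2    4    4    5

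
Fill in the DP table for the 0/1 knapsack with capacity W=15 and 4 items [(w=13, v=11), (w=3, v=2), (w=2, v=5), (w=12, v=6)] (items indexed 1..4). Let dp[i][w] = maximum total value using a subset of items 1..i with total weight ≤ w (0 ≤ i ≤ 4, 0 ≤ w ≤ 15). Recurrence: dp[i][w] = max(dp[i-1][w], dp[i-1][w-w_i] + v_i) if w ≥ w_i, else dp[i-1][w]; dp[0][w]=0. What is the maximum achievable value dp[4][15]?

i\w   0   1   2   3   4   5   6   7   8   9  10  11  12  13  14  15
  0   0   0   0   0   0   0   0   0   0   0   0   0   0   0   0   0
  1   0   0   0   0   0   0   0   0   0   0   0   0   0  11  11  11
  2   0   0   0   2   2   2   2   2   2   2   2   2   2  11  11  11
  3   0   0   5   5   5   7   7   7   7   7   7   7   7  11  11  16
  4   0   0   5   5   5   7   7   7   7   7   7   7   7  11  11  16

16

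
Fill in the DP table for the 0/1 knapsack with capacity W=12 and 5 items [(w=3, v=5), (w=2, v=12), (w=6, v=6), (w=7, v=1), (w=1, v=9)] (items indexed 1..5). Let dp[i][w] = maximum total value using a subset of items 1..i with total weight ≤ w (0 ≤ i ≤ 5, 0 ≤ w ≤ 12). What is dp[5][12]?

i\w   0   1   2   3   4   5   6   7   8   9  10  11  12
  0   0   0   0   0   0   0   0   0   0   0   0   0   0
  1   0   0   0   5   5   5   5   5   5   5   5   5   5
  2   0   0  12  12  12  17  17  17  17  17  17  17  17
  3   0   0  12  12  12  17  17  17  18  18  18  23  23
  4   0   0  12  12  12  17  17  17  18  18  18  23  23
  5   0   9  12  21  21  21  26  26  26  27  27  27  32

32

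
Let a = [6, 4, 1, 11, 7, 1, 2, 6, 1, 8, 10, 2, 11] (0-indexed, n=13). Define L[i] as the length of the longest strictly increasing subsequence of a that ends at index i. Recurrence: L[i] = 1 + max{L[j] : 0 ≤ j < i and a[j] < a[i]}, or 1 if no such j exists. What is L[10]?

5

   i    0    1    2    3    4    5    6    7    8    9   10   11   12
a[i]    6    4    1   11    7    1    2    6    1    8   10    2   11
L[i]    1    1    1    2    2    1    2    3    1    4    5    2    6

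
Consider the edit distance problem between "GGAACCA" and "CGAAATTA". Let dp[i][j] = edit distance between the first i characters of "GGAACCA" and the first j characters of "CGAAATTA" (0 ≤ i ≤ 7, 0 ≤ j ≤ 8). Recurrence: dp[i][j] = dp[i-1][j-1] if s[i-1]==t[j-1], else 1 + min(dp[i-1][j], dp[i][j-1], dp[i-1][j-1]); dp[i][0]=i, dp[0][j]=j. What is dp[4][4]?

1

   ''  C  G  A  A  A  T  T  A
''  0  1  2  3  4  5  6  7  8
 G  1  1  1  2  3  4  5  6  7
 G  2  2  1  2  3  4  5  6  7
 A  3  3  2  1  2  3  4  5  6
 A  4  4  3  2  1  2  3  4  5
 C  5  4  4  3  2  2  3  4  5
 C  6  5  5  4  3  3  3  4  5
 A  7  6  6  5  4  3  4  4  4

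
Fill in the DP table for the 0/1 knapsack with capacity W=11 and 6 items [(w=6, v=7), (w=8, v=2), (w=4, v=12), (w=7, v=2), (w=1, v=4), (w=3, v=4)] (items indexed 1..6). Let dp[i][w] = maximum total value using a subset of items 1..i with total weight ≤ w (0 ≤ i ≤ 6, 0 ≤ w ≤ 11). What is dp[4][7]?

12

i\w   0   1   2   3   4   5   6   7   8   9  10  11
  0   0   0   0   0   0   0   0   0   0   0   0   0
  1   0   0   0   0   0   0   7   7   7   7   7   7
  2   0   0   0   0   0   0   7   7   7   7   7   7
  3   0   0   0   0  12  12  12  12  12  12  19  19
  4   0   0   0   0  12  12  12  12  12  12  19  19
  5   0   4   4   4  12  16  16  16  16  16  19  23
  6   0   4   4   4  12  16  16  16  20  20  20  23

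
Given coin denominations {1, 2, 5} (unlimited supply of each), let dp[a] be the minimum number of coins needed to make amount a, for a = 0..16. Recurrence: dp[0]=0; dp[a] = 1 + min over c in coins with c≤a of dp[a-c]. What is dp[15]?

3

 a  0  1  2  3  4  5  6  7  8  9 10 11 12 13 14 15 16
dp  0  1  1  2  2  1  2  2  3  3  2  3  3  4  4  3  4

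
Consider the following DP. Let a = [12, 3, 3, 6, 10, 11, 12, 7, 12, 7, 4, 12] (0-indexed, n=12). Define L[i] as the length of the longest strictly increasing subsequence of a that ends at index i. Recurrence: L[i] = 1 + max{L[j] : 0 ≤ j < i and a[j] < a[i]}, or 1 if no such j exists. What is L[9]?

3

   i    0    1    2    3    4    5    6    7    8    9   10   11
a[i]   12    3    3    6   10   11   12    7   12    7    4   12
L[i]    1    1    1    2    3    4    5    3    5    3    2    5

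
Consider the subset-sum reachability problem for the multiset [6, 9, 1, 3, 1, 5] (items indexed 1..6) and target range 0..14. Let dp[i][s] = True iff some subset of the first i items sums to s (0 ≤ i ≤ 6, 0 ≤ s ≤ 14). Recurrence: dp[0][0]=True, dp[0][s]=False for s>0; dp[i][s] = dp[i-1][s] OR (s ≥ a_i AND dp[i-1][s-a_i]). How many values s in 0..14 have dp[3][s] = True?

i\s   0   1   2   3   4   5   6   7   8   9  10  11  12  13  14
  0   T   F   F   F   F   F   F   F   F   F   F   F   F   F   F
  1   T   F   F   F   F   F   T   F   F   F   F   F   F   F   F
  2   T   F   F   F   F   F   T   F   F   T   F   F   F   F   F
  3   T   T   F   F   F   F   T   T   F   T   T   F   F   F   F
  4   T   T   F   T   T   F   T   T   F   T   T   F   T   T   F
  5   T   T   T   T   T   T   T   T   T   T   T   T   T   T   T
  6   T   T   T   T   T   T   T   T   T   T   T   T   T   T   T

6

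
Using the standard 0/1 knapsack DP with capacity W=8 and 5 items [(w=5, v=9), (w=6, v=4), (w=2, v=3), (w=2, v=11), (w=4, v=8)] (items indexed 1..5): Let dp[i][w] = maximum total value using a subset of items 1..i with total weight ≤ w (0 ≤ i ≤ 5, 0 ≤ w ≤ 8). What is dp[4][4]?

i\w   0   1   2   3   4   5   6   7   8
  0   0   0   0   0   0   0   0   0   0
  1   0   0   0   0   0   9   9   9   9
  2   0   0   0   0   0   9   9   9   9
  3   0   0   3   3   3   9   9  12  12
  4   0   0  11  11  14  14  14  20  20
  5   0   0  11  11  14  14  19  20  22

14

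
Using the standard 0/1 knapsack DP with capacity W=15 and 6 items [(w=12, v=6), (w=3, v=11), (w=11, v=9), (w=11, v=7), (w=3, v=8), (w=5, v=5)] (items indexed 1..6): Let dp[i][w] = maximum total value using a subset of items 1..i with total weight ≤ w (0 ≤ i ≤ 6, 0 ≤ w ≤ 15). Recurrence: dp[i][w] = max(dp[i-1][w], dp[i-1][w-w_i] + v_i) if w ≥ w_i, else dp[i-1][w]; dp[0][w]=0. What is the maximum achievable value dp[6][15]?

24

i\w   0   1   2   3   4   5   6   7   8   9  10  11  12  13  14  15
  0   0   0   0   0   0   0   0   0   0   0   0   0   0   0   0   0
  1   0   0   0   0   0   0   0   0   0   0   0   0   6   6   6   6
  2   0   0   0  11  11  11  11  11  11  11  11  11  11  11  11  17
  3   0   0   0  11  11  11  11  11  11  11  11  11  11  11  20  20
  4   0   0   0  11  11  11  11  11  11  11  11  11  11  11  20  20
  5   0   0   0  11  11  11  19  19  19  19  19  19  19  19  20  20
  6   0   0   0  11  11  11  19  19  19  19  19  24  24  24  24  24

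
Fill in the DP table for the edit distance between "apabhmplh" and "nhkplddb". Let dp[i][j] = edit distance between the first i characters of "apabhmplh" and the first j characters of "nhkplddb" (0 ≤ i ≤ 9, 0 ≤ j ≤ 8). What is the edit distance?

   ''  n  h  k  p  l  d  d  b
''  0  1  2  3  4  5  6  7  8
 a  1  1  2  3  4  5  6  7  8
 p  2  2  2  3  3  4  5  6  7
 a  3  3  3  3  4  4  5  6  7
 b  4  4  4  4  4  5  5  6  6
 h  5  5  4  5  5  5  6  6  7
 m  6  6  5  5  6  6  6  7  7
 p  7  7  6  6  5  6  7  7  8
 l  8  8  7  7  6  5  6  7  8
 h  9  9  8  8  7  6  6  7  8

8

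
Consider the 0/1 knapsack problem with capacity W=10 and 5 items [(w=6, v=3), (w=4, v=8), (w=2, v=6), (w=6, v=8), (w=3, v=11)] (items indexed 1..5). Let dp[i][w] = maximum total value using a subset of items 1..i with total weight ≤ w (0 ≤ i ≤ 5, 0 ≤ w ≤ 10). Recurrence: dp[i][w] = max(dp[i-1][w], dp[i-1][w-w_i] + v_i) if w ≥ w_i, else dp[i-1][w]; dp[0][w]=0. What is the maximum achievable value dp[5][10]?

i\w   0   1   2   3   4   5   6   7   8   9  10
  0   0   0   0   0   0   0   0   0   0   0   0
  1   0   0   0   0   0   0   3   3   3   3   3
  2   0   0   0   0   8   8   8   8   8   8  11
  3   0   0   6   6   8   8  14  14  14  14  14
  4   0   0   6   6   8   8  14  14  14  14  16
  5   0   0   6  11  11  17  17  19  19  25  25

25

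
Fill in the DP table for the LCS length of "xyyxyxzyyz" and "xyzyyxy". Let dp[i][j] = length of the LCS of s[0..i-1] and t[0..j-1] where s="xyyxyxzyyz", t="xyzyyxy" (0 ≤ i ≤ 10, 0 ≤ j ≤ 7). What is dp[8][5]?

4

   ''  x  y  z  y  y  x  y
''  0  0  0  0  0  0  0  0
 x  0  1  1  1  1  1  1  1
 y  0  1  2  2  2  2  2  2
 y  0  1  2  2  3  3  3  3
 x  0  1  2  2  3  3  4  4
 y  0  1  2  2  3  4  4  5
 x  0  1  2  2  3  4  5  5
 z  0  1  2  3  3  4  5  5
 y  0  1  2  3  4  4  5  6
 y  0  1  2  3  4  5  5  6
 z  0  1  2  3  4  5  5  6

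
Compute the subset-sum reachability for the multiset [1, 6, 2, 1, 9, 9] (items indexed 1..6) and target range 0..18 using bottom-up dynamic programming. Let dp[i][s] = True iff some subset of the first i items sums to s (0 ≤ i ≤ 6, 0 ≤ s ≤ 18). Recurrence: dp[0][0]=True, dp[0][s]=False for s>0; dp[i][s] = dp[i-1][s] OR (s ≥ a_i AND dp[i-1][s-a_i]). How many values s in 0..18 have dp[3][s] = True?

i\s   0   1   2   3   4   5   6   7   8   9  10  11  12  13  14  15  16  17  18
  0   T   F   F   F   F   F   F   F   F   F   F   F   F   F   F   F   F   F   F
  1   T   T   F   F   F   F   F   F   F   F   F   F   F   F   F   F   F   F   F
  2   T   T   F   F   F   F   T   T   F   F   F   F   F   F   F   F   F   F   F
  3   T   T   T   T   F   F   T   T   T   T   F   F   F   F   F   F   F   F   F
  4   T   T   T   T   T   F   T   T   T   T   T   F   F   F   F   F   F   F   F
  5   T   T   T   T   T   F   T   T   T   T   T   T   T   T   F   T   T   T   T
  6   T   T   T   T   T   F   T   T   T   T   T   T   T   T   F   T   T   T   T

8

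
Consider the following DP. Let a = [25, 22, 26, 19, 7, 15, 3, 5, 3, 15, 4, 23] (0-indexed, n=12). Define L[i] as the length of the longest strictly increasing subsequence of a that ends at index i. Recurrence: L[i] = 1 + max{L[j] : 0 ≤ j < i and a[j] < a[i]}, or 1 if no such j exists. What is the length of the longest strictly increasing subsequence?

4

   i    0    1    2    3    4    5    6    7    8    9   10   11
a[i]   25   22   26   19    7   15    3    5    3   15    4   23
L[i]    1    1    2    1    1    2    1    2    1    3    2    4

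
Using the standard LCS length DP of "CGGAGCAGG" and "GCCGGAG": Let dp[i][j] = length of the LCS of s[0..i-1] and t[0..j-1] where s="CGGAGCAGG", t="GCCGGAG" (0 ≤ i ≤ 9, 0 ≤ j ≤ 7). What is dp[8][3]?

2

   ''  G  C  C  G  G  A  G
''  0  0  0  0  0  0  0  0
 C  0  0  1  1  1  1  1  1
 G  0  1  1  1  2  2  2  2
 G  0  1  1  1  2  3  3  3
 A  0  1  1  1  2  3  4  4
 G  0  1  1  1  2  3  4  5
 C  0  1  2  2  2  3  4  5
 A  0  1  2  2  2  3  4  5
 G  0  1  2  2  3  3  4  5
 G  0  1  2  2  3  4  4  5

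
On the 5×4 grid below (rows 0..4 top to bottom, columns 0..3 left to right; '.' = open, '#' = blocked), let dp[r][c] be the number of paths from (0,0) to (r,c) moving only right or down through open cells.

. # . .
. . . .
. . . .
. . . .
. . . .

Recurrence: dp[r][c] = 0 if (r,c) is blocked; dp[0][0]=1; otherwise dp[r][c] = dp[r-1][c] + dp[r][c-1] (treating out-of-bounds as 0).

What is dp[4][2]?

10

r\c   0   1   2   3
  0   1   0   0   0
  1   1   1   1   1
  2   1   2   3   4
  3   1   3   6  10
  4   1   4  10  20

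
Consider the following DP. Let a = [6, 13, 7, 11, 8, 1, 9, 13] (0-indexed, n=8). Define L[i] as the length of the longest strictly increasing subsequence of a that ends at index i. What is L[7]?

   i    0    1    2    3    4    5    6    7
a[i]    6   13    7   11    8    1    9   13
L[i]    1    2    2    3    3    1    4    5

5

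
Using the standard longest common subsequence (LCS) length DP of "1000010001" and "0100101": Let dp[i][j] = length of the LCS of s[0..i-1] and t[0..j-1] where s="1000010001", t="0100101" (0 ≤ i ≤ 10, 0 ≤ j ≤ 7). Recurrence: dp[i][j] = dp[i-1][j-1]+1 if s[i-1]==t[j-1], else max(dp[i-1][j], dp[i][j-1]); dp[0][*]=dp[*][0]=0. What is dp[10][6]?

5

   ''  0  1  0  0  1  0  1
''  0  0  0  0  0  0  0  0
 1  0  0  1  1  1  1  1  1
 0  0  1  1  2  2  2  2  2
 0  0  1  1  2  3  3  3  3
 0  0  1  1  2  3  3  4  4
 0  0  1  1  2  3  3  4  4
 1  0  1  2  2  3  4  4  5
 0  0  1  2  3  3  4  5  5
 0  0  1  2  3  4  4  5  5
 0  0  1  2  3  4  4  5  5
 1  0  1  2  3  4  5  5  6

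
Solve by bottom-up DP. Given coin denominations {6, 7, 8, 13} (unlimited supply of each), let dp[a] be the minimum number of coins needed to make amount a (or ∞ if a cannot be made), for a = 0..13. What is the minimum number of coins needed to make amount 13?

 a  0  1  2  3  4  5  6  7  8  9 10 11 12 13
dp  0  -  -  -  -  -  1  1  1  -  -  -  2  1
(- denotes ∞ / unreachable)

1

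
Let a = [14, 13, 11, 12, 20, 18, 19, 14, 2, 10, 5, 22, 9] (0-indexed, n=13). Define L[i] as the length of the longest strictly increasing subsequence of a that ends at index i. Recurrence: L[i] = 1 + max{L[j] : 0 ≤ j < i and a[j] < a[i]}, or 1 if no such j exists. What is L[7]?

   i    0    1    2    3    4    5    6    7    8    9   10   11   12
a[i]   14   13   11   12   20   18   19   14    2   10    5   22    9
L[i]    1    1    1    2    3    3    4    3    1    2    2    5    3

3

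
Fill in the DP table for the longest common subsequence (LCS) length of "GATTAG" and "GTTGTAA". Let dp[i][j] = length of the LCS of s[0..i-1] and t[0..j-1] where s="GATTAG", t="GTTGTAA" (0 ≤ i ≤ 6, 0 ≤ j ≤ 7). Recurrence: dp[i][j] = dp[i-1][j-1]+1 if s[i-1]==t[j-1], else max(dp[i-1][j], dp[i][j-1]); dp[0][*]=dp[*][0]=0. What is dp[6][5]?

4

   ''  G  T  T  G  T  A  A
''  0  0  0  0  0  0  0  0
 G  0  1  1  1  1  1  1  1
 A  0  1  1  1  1  1  2  2
 T  0  1  2  2  2  2  2  2
 T  0  1  2  3  3  3  3  3
 A  0  1  2  3  3  3  4  4
 G  0  1  2  3  4  4  4  4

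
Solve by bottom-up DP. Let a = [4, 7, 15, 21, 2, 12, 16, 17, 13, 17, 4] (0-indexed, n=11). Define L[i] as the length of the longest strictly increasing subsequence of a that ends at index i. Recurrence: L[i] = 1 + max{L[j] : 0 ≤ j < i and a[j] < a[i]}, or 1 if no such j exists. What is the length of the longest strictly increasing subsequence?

   i    0    1    2    3    4    5    6    7    8    9   10
a[i]    4    7   15   21    2   12   16   17   13   17    4
L[i]    1    2    3    4    1    3    4    5    4    5    2

5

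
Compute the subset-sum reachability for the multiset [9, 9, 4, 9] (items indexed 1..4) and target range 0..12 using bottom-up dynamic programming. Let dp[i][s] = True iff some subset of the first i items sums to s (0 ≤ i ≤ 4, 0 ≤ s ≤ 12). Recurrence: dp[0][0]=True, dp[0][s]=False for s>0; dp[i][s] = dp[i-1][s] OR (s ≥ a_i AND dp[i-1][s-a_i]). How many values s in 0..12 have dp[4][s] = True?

3

i\s   0   1   2   3   4   5   6   7   8   9  10  11  12
  0   T   F   F   F   F   F   F   F   F   F   F   F   F
  1   T   F   F   F   F   F   F   F   F   T   F   F   F
  2   T   F   F   F   F   F   F   F   F   T   F   F   F
  3   T   F   F   F   T   F   F   F   F   T   F   F   F
  4   T   F   F   F   T   F   F   F   F   T   F   F   F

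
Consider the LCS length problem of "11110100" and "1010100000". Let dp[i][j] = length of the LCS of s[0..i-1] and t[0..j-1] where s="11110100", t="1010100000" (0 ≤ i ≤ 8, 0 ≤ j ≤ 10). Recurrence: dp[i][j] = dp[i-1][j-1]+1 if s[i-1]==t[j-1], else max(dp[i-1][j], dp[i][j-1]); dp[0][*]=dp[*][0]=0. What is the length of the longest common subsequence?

6

   ''  1  0  1  0  1  0  0  0  0  0
''  0  0  0  0  0  0  0  0  0  0  0
 1  0  1  1  1  1  1  1  1  1  1  1
 1  0  1  1  2  2  2  2  2  2  2  2
 1  0  1  1  2  2  3  3  3  3  3  3
 1  0  1  1  2  2  3  3  3  3  3  3
 0  0  1  2  2  3  3  4  4  4  4  4
 1  0  1  2  3  3  4  4  4  4  4  4
 0  0  1  2  3  4  4  5  5  5  5  5
 0  0  1  2  3  4  4  5  6  6  6  6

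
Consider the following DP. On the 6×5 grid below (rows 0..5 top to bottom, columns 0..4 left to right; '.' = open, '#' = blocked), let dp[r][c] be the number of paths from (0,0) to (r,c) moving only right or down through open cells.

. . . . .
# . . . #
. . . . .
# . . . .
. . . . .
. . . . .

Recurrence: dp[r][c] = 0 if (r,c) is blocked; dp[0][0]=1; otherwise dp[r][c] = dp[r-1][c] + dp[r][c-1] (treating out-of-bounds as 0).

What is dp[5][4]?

r\c   0   1   2   3   4
  0   1   1   1   1   1
  1   0   1   2   3   0
  2   0   1   3   6   6
  3   0   1   4  10  16
  4   0   1   5  15  31
  5   0   1   6  21  52

52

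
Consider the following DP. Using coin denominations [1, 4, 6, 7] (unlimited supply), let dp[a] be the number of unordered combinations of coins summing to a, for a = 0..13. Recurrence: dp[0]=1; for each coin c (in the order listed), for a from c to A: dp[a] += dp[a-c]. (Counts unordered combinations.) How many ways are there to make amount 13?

after  coin     0     1     2     3     4     5     6     7     8     9    10    11    12    13
          1     1     1     1     1     1     1     1     1     1     1     1     1     1     1
          4     1     1     1     1     2     2     2     2     3     3     3     3     4     4
          6     1     1     1     1     2     2     3     3     4     4     5     5     7     7
          7     1     1     1     1     2     2     3     4     5     5     6     7     9    10

10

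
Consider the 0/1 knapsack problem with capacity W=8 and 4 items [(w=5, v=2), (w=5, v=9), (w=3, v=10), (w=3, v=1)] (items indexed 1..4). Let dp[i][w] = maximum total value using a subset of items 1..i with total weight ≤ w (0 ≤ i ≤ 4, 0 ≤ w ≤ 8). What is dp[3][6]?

10

i\w   0   1   2   3   4   5   6   7   8
  0   0   0   0   0   0   0   0   0   0
  1   0   0   0   0   0   2   2   2   2
  2   0   0   0   0   0   9   9   9   9
  3   0   0   0  10  10  10  10  10  19
  4   0   0   0  10  10  10  11  11  19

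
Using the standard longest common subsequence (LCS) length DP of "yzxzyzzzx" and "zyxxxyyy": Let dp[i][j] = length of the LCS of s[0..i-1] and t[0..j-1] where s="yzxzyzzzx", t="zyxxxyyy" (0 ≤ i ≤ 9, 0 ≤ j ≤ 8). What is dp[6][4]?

2

   ''  z  y  x  x  x  y  y  y
''  0  0  0  0  0  0  0  0  0
 y  0  0  1  1  1  1  1  1  1
 z  0  1  1  1  1  1  1  1  1
 x  0  1  1  2  2  2  2  2  2
 z  0  1  1  2  2  2  2  2  2
 y  0  1  2  2  2  2  3  3  3
 z  0  1  2  2  2  2  3  3  3
 z  0  1  2  2  2  2  3  3  3
 z  0  1  2  2  2  2  3  3  3
 x  0  1  2  3  3  3  3  3  3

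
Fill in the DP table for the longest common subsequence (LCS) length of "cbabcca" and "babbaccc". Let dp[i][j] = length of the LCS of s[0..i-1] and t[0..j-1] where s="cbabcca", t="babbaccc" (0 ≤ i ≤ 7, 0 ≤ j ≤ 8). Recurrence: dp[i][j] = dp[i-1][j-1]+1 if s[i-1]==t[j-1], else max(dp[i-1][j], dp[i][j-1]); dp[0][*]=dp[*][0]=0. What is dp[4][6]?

3

   ''  b  a  b  b  a  c  c  c
''  0  0  0  0  0  0  0  0  0
 c  0  0  0  0  0  0  1  1  1
 b  0  1  1  1  1  1  1  1  1
 a  0  1  2  2  2  2  2  2  2
 b  0  1  2  3  3  3  3  3  3
 c  0  1  2  3  3  3  4  4  4
 c  0  1  2  3  3  3  4  5  5
 a  0  1  2  3  3  4  4  5  5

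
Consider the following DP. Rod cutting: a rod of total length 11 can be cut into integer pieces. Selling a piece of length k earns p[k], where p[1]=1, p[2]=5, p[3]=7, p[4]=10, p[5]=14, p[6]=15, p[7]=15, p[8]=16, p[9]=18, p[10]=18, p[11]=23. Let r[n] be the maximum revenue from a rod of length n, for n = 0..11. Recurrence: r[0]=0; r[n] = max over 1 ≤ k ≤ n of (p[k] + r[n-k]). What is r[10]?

   n    0    1    2    3    4    5    6    7    8    9   10   11
r[n]    0    1    5    7   10   14   15   19   21   24   28   29

28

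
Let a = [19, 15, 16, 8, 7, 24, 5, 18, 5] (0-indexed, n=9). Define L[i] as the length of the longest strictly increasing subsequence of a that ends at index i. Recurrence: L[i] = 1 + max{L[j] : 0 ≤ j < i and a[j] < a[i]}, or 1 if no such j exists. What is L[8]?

1

   i    0    1    2    3    4    5    6    7    8
a[i]   19   15   16    8    7   24    5   18    5
L[i]    1    1    2    1    1    3    1    3    1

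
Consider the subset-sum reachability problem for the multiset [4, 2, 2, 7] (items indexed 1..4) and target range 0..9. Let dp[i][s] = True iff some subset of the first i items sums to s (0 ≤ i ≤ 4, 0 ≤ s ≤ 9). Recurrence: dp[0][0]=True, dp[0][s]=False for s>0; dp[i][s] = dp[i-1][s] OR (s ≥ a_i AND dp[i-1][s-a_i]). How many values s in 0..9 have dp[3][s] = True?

5

i\s   0   1   2   3   4   5   6   7   8   9
  0   T   F   F   F   F   F   F   F   F   F
  1   T   F   F   F   T   F   F   F   F   F
  2   T   F   T   F   T   F   T   F   F   F
  3   T   F   T   F   T   F   T   F   T   F
  4   T   F   T   F   T   F   T   T   T   T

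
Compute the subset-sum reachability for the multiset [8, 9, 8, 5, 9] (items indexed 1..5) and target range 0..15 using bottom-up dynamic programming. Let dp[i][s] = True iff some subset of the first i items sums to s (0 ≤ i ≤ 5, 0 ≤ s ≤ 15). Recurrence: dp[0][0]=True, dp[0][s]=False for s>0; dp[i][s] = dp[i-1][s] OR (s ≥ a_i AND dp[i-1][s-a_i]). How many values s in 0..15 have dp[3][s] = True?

i\s   0   1   2   3   4   5   6   7   8   9  10  11  12  13  14  15
  0   T   F   F   F   F   F   F   F   F   F   F   F   F   F   F   F
  1   T   F   F   F   F   F   F   F   T   F   F   F   F   F   F   F
  2   T   F   F   F   F   F   F   F   T   T   F   F   F   F   F   F
  3   T   F   F   F   F   F   F   F   T   T   F   F   F   F   F   F
  4   T   F   F   F   F   T   F   F   T   T   F   F   F   T   T   F
  5   T   F   F   F   F   T   F   F   T   T   F   F   F   T   T   F

3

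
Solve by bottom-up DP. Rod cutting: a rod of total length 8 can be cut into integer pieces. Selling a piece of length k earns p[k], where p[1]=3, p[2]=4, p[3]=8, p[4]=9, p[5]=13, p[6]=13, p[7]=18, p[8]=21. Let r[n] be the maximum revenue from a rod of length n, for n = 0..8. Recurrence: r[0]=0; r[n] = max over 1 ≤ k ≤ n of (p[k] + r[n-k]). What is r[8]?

24

   n    0    1    2    3    4    5    6    7    8
r[n]    0    3    6    9   12   15   18   21   24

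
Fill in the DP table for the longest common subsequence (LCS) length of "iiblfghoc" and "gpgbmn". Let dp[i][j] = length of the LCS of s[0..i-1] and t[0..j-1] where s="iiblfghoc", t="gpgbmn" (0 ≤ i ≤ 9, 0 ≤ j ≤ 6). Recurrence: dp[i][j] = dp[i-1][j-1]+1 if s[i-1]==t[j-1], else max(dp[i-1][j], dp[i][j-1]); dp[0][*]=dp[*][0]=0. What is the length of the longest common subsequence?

1

   ''  g  p  g  b  m  n
''  0  0  0  0  0  0  0
 i  0  0  0  0  0  0  0
 i  0  0  0  0  0  0  0
 b  0  0  0  0  1  1  1
 l  0  0  0  0  1  1  1
 f  0  0  0  0  1  1  1
 g  0  1  1  1  1  1  1
 h  0  1  1  1  1  1  1
 o  0  1  1  1  1  1  1
 c  0  1  1  1  1  1  1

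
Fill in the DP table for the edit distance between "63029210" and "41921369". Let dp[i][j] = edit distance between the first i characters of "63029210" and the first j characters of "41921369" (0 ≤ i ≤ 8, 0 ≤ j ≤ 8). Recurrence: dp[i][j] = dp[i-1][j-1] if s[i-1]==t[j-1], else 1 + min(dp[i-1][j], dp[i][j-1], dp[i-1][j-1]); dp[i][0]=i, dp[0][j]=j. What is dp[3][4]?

4

   ''  4  1  9  2  1  3  6  9
''  0  1  2  3  4  5  6  7  8
 6  1  1  2  3  4  5  6  6  7
 3  2  2  2  3  4  5  5  6  7
 0  3  3  3  3  4  5  6  6  7
 2  4  4  4  4  3  4  5  6  7
 9  5  5  5  4  4  4  5  6  6
 2  6  6  6  5  4  5  5  6  7
 1  7  7  6  6  5  4  5  6  7
 0  8  8  7  7  6  5  5  6  7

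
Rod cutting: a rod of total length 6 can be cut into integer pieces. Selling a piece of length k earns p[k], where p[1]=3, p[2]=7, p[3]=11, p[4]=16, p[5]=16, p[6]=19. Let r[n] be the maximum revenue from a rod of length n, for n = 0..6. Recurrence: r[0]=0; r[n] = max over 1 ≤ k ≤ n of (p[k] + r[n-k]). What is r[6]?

   n    0    1    2    3    4    5    6
r[n]    0    3    7   11   16   19   23

23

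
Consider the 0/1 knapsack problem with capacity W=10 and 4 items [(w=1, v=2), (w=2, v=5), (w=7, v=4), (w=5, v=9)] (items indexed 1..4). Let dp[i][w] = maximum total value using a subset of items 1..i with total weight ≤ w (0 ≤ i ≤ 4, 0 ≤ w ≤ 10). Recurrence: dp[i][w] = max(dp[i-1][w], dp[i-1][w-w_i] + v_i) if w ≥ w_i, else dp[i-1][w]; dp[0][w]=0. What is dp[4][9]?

i\w   0   1   2   3   4   5   6   7   8   9  10
  0   0   0   0   0   0   0   0   0   0   0   0
  1   0   2   2   2   2   2   2   2   2   2   2
  2   0   2   5   7   7   7   7   7   7   7   7
  3   0   2   5   7   7   7   7   7   7   9  11
  4   0   2   5   7   7   9  11  14  16  16  16

16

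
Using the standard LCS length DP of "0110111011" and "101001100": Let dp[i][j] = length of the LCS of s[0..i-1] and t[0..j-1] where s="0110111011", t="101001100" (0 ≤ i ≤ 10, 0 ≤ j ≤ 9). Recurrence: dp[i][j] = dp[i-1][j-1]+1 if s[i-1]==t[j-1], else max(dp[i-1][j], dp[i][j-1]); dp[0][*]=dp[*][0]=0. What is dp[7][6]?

   ''  1  0  1  0  0  1  1  0  0
''  0  0  0  0  0  0  0  0  0  0
 0  0  0  1  1  1  1  1  1  1  1
 1  0  1  1  2  2  2  2  2  2  2
 1  0  1  1  2  2  2  3  3  3  3
 0  0  1  2  2  3  3  3  3  4  4
 1  0  1  2  3  3  3  4  4  4  4
 1  0  1  2  3  3  3  4  5  5  5
 1  0  1  2  3  3  3  4  5  5  5
 0  0  1  2  3  4  4  4  5  6  6
 1  0  1  2  3  4  4  5  5  6  6
 1  0  1  2  3  4  4  5  6  6  6

4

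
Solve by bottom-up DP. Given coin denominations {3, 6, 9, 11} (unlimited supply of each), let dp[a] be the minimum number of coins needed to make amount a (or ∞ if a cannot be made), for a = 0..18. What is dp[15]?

 a  0  1  2  3  4  5  6  7  8  9 10 11 12 13 14 15 16 17 18
dp  0  -  -  1  -  -  1  -  -  1  -  1  2  -  2  2  -  2  2
(- denotes ∞ / unreachable)

2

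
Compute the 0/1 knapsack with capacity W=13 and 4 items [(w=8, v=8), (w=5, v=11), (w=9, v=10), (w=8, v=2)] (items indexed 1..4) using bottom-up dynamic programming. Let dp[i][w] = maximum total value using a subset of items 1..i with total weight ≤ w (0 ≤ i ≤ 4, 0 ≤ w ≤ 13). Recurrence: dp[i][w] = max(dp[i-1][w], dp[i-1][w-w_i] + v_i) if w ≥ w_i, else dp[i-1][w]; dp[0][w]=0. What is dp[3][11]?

i\w   0   1   2   3   4   5   6   7   8   9  10  11  12  13
  0   0   0   0   0   0   0   0   0   0   0   0   0   0   0
  1   0   0   0   0   0   0   0   0   8   8   8   8   8   8
  2   0   0   0   0   0  11  11  11  11  11  11  11  11  19
  3   0   0   0   0   0  11  11  11  11  11  11  11  11  19
  4   0   0   0   0   0  11  11  11  11  11  11  11  11  19

11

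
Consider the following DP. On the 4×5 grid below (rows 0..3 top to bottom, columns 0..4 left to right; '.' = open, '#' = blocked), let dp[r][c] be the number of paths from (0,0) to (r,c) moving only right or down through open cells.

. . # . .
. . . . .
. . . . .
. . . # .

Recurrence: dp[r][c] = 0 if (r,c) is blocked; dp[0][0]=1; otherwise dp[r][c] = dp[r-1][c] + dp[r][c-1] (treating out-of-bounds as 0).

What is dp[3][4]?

9

r\c   0   1   2   3   4
  0   1   1   0   0   0
  1   1   2   2   2   2
  2   1   3   5   7   9
  3   1   4   9   0   9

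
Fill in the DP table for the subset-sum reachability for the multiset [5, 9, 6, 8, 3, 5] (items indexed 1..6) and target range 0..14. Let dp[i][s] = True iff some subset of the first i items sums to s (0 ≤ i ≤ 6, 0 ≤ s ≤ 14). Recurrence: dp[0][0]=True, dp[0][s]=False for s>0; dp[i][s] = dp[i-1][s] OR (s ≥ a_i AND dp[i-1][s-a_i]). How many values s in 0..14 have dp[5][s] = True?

10

i\s   0   1   2   3   4   5   6   7   8   9  10  11  12  13  14
  0   T   F   F   F   F   F   F   F   F   F   F   F   F   F   F
  1   T   F   F   F   F   T   F   F   F   F   F   F   F   F   F
  2   T   F   F   F   F   T   F   F   F   T   F   F   F   F   T
  3   T   F   F   F   F   T   T   F   F   T   F   T   F   F   T
  4   T   F   F   F   F   T   T   F   T   T   F   T   F   T   T
  5   T   F   F   T   F   T   T   F   T   T   F   T   T   T   T
  6   T   F   F   T   F   T   T   F   T   T   T   T   T   T   T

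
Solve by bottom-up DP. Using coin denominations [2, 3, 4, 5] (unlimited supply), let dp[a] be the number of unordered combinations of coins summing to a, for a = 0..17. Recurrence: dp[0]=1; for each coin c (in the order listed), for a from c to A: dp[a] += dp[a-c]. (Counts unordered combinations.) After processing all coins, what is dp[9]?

after  coin     0     1     2     3     4     5     6     7     8     9    10    11    12    13    14    15    16    17
          2     1     0     1     0     1     0     1     0     1     0     1     0     1     0     1     0     1     0
          3     1     0     1     1     1     1     2     1     2     2     2     2     3     2     3     3     3     3
          4     1     0     1     1     2     1     3     2     4     3     5     4     7     5     8     7    10     8
          5     1     0     1     1     2     2     3     3     5     5     7     7    10    10    13    14    17    18

5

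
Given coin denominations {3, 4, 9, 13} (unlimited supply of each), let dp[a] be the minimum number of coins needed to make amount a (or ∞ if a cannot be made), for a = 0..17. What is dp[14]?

4

 a  0  1  2  3  4  5  6  7  8  9 10 11 12 13 14 15 16 17
dp  0  -  -  1  1  -  2  2  2  1  3  3  2  1  4  3  2  2
(- denotes ∞ / unreachable)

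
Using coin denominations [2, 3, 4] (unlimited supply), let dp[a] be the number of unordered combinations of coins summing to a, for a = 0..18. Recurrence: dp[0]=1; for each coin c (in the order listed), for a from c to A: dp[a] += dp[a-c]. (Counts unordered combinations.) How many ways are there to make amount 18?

after  coin     0     1     2     3     4     5     6     7     8     9    10    11    12    13    14    15    16    17    18
          2     1     0     1     0     1     0     1     0     1     0     1     0     1     0     1     0     1     0     1
          3     1     0     1     1     1     1     2     1     2     2     2     2     3     2     3     3     3     3     4
          4     1     0     1     1     2     1     3     2     4     3     5     4     7     5     8     7    10     8    12

12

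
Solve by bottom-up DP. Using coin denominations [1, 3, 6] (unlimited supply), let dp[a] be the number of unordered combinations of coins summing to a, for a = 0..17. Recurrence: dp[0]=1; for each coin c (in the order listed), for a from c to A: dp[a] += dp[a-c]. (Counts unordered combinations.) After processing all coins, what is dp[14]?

after  coin     0     1     2     3     4     5     6     7     8     9    10    11    12    13    14    15    16    17
          1     1     1     1     1     1     1     1     1     1     1     1     1     1     1     1     1     1     1
          3     1     1     1     2     2     2     3     3     3     4     4     4     5     5     5     6     6     6
          6     1     1     1     2     2     2     4     4     4     6     6     6     9     9     9    12    12    12

9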